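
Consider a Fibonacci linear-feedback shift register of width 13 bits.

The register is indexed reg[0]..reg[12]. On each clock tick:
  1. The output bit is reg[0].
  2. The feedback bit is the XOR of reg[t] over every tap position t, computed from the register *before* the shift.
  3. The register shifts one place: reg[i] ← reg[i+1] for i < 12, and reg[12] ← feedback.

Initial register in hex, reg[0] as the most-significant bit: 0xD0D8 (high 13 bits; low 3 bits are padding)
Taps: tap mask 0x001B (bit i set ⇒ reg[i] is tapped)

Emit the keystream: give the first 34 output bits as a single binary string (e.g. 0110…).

1101000011011111110100110001111011

step | reg (before) | out | fb
   0 | 1101000011011 | 1 | 1
   1 | 1010000110111 | 1 | 1
   2 | 0100001101111 | 0 | 1
   3 | 1000011011111 | 1 | 1
   4 | 0000110111111 | 0 | 1
   5 | 0001101111111 | 0 | 0
   6 | 0011011111110 | 0 | 1
   7 | 0110111111101 | 0 | 0
   8 | 1101111111010 | 1 | 0
   9 | 1011111110100 | 1 | 1
  10 | 0111111101001 | 0 | 1
  11 | 1111111010011 | 1 | 0
  12 | 1111110100110 | 1 | 0
  13 | 1111101001100 | 1 | 0
  14 | 1111010011000 | 1 | 1
  15 | 1110100110001 | 1 | 1
  16 | 1101001100011 | 1 | 1
  17 | 1010011000111 | 1 | 1
  18 | 0100110001111 | 0 | 0
  19 | 1001100011110 | 1 | 1
  20 | 0011000111101 | 0 | 1
  21 | 0110001111011 | 0 | 1
  22 | 1100011110111 | 1 | 0
  23 | 1000111101110 | 1 | 0
  24 | 0001111011100 | 0 | 0
  25 | 0011110111000 | 0 | 0
  26 | 0111101110000 | 0 | 1
  27 | 1111011100001 | 1 | 1
  28 | 1110111000011 | 1 | 1
  29 | 1101110000111 | 1 | 0
  30 | 1011100001110 | 1 | 1
  31 | 0111000011101 | 0 | 0
  32 | 1110000111010 | 1 | 0
  33 | 1100001110100 | 1 | 0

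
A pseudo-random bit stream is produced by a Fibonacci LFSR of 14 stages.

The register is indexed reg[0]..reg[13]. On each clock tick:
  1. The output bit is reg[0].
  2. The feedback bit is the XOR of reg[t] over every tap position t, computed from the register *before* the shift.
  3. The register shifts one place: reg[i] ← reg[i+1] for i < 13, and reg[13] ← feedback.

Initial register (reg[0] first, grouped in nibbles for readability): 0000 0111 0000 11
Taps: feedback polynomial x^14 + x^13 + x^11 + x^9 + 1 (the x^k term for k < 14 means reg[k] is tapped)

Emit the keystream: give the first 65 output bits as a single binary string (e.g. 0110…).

step | reg (before) | out | fb
   0 | 00000111000011 | 0 | 1
   1 | 00001110000111 | 0 | 0
   2 | 00011100001110 | 0 | 1
   3 | 00111000011101 | 0 | 1
   4 | 01110000111011 | 0 | 0
   5 | 11100001110110 | 1 | 1
   6 | 11000011101101 | 1 | 1
   7 | 10000111011011 | 1 | 1
   8 | 00001110110111 | 0 | 1
   9 | 00011101101111 | 0 | 0
  10 | 00111011011110 | 0 | 0
  11 | 01110110111100 | 0 | 0
  12 | 11101101111000 | 1 | 0
  13 | 11011011110000 | 1 | 0
  14 | 10110111100000 | 1 | 1
  15 | 01101111000001 | 0 | 1
  16 | 11011110000011 | 1 | 0
  17 | 10111100000110 | 1 | 0
  18 | 01111000001100 | 0 | 1
  19 | 11110000011001 | 1 | 1
  20 | 11100000110011 | 1 | 1
  21 | 11000001100111 | 1 | 1
  22 | 10000011001111 | 1 | 1
  23 | 00000110011111 | 0 | 1
  24 | 00001100111111 | 0 | 1
  25 | 00011001111111 | 0 | 1
  26 | 00110011111111 | 0 | 1
  27 | 01100111111111 | 0 | 1
  28 | 11001111111111 | 1 | 0
  29 | 10011111111110 | 1 | 1
  30 | 00111111111101 | 0 | 1
  31 | 01111111111011 | 0 | 0
  32 | 11111111110110 | 1 | 1
  33 | 11111111101101 | 1 | 1
  34 | 11111111011011 | 1 | 1
  35 | 11111110110111 | 1 | 0
  36 | 11111101101110 | 1 | 0
  37 | 11111011011100 | 1 | 1
  38 | 11110110111001 | 1 | 1
  39 | 11101101110011 | 1 | 1
  40 | 11011011100111 | 1 | 1
  41 | 10110111001111 | 1 | 1
  42 | 01101110011111 | 0 | 1
  43 | 11011100111111 | 1 | 0
  44 | 10111001111110 | 1 | 1
  45 | 01110011111101 | 0 | 1
  46 | 11100111111011 | 1 | 1
  47 | 11001111110111 | 1 | 0
  48 | 10011111101110 | 1 | 0
  49 | 00111111011100 | 0 | 0
  50 | 01111110111000 | 0 | 1
  51 | 11111101110001 | 1 | 1
  52 | 11111011100011 | 1 | 0
  53 | 11110111000110 | 1 | 0
  54 | 11101110001100 | 1 | 0
  55 | 11011100011000 | 1 | 0
  56 | 10111000110000 | 1 | 0
  57 | 01110001100000 | 0 | 0
  58 | 11100011000000 | 1 | 1
  59 | 11000110000001 | 1 | 0
  60 | 10001100000010 | 1 | 1
  61 | 00011000000101 | 0 | 0
  62 | 00110000001010 | 0 | 0
  63 | 01100000010100 | 0 | 0
  64 | 11000000101000 | 1 | 1

00000111000011101101111000001100111111111101101110011111101110001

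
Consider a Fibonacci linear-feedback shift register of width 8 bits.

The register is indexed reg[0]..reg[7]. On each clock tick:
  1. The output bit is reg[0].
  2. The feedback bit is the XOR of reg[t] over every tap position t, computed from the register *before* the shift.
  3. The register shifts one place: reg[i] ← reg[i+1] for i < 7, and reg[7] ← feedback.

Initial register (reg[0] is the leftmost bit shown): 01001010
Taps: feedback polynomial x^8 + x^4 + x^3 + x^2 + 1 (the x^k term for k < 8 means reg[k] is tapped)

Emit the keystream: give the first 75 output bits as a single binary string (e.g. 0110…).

tick  register→output (feedback)
  0  01001010→0 (1)
  1  10010101→1 (0)
  2  00101010→0 (0)
  3  01010100→0 (1)
  4  10101001→1 (1)
  5  01010011→0 (1)
  6  10100111→1 (0)
  7  01001110→0 (1)
  8  10011101→1 (1)
  9  00111011→0 (1)
 10  01110111→0 (0)
 11  11101110→1 (1)
 12  11011101→1 (1)
 13  10111011→1 (0)
 14  01110110→0 (0)
 15  11101100→1 (1)
 16  11011001→1 (1)
 17  10110011→1 (1)
 18  01100111→0 (1)
 19  11001111→1 (0)
 20  10011110→1 (1)
 21  00111101→0 (1)
 22  01111011→0 (1)
 23  11110111→1 (1)
 24  11101111→1 (1)
 25  11011111→1 (1)
 26  10111111→1 (0)
 27  01111110→0 (1)
 28  11111101→1 (0)
 29  11111010→1 (0)
 30  11110100→1 (1)
 31  11101001→1 (1)
 32  11010011→1 (0)
 33  10100110→1 (0)
 34  01001100→0 (1)
 35  10011001→1 (1)
 36  00110011→0 (0)
 37  01100110→0 (1)
 38  11001101→1 (0)
 39  10011010→1 (1)
 40  00110101→0 (0)
 41  01101010→0 (0)
 42  11010100→1 (0)
 43  10101000→1 (1)
 44  01010001→0 (1)
 45  10100011→1 (0)
 46  01000110→0 (0)
 47  10001100→1 (0)
 48  00011000→0 (0)
 49  00110000→0 (0)
 50  01100000→0 (1)
 51  11000001→1 (1)
 52  10000011→1 (1)
 53  00000111→0 (0)
 54  00001110→0 (1)
 55  00011101→0 (0)
 56  00111010→0 (1)
 57  01110101→0 (0)
 58  11101010→1 (1)
 59  11010101→1 (0)
 60  10101010→1 (1)
 61  01010101→0 (1)
 62  10101011→1 (1)
 63  01010111→0 (1)
 64  10101111→1 (1)
 65  01011111→0 (0)
 66  10111110→1 (0)
 67  01111100→0 (1)
 68  11111001→1 (0)
 69  11110010→1 (1)
 70  11100101→1 (0)
 71  11001010→1 (0)
 72  10010100→1 (0)
 73  00101000→0 (0)
 74  01010000→0 (1)

010010101001110111011001111011111101001100110101000110000011101010101111100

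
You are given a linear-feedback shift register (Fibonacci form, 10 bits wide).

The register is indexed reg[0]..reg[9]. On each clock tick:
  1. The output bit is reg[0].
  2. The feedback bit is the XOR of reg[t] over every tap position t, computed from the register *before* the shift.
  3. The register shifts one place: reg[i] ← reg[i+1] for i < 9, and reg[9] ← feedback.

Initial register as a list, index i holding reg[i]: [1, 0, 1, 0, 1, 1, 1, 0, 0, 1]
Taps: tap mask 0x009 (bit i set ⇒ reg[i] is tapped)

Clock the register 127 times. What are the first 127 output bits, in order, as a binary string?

step | reg (before) | out | fb
   0 | 1010111001 | 1 | 1
   1 | 0101110011 | 0 | 1
   2 | 1011100111 | 1 | 0
   3 | 0111001110 | 0 | 1
   4 | 1110011101 | 1 | 1
   5 | 1100111011 | 1 | 1
   6 | 1001110111 | 1 | 0
   7 | 0011101110 | 0 | 1
   8 | 0111011101 | 0 | 1
   9 | 1110111011 | 1 | 1
  10 | 1101110111 | 1 | 0
  11 | 1011101110 | 1 | 0
  12 | 0111011100 | 0 | 1
  13 | 1110111001 | 1 | 1
  14 | 1101110011 | 1 | 0
  15 | 1011100110 | 1 | 0
  16 | 0111001100 | 0 | 1
  17 | 1110011001 | 1 | 1
  18 | 1100110011 | 1 | 1
  19 | 1001100111 | 1 | 0
  20 | 0011001110 | 0 | 1
  21 | 0110011101 | 0 | 0
  22 | 1100111010 | 1 | 1
  23 | 1001110101 | 1 | 0
  24 | 0011101010 | 0 | 1
  25 | 0111010101 | 0 | 1
  26 | 1110101011 | 1 | 1
  27 | 1101010111 | 1 | 0
  28 | 1010101110 | 1 | 1
  29 | 0101011101 | 0 | 1
  30 | 1010111011 | 1 | 1
  31 | 0101110111 | 0 | 1
  32 | 1011101111 | 1 | 0
  33 | 0111011110 | 0 | 1
  34 | 1110111101 | 1 | 1
  35 | 1101111011 | 1 | 0
  36 | 1011110110 | 1 | 0
  37 | 0111101100 | 0 | 1
  38 | 1111011001 | 1 | 0
  39 | 1110110010 | 1 | 1
  40 | 1101100101 | 1 | 0
  41 | 1011001010 | 1 | 0
  42 | 0110010100 | 0 | 0
  43 | 1100101000 | 1 | 1
  44 | 1001010001 | 1 | 0
  45 | 0010100010 | 0 | 0
  46 | 0101000100 | 0 | 1
  47 | 1010001001 | 1 | 1
  48 | 0100010011 | 0 | 0
  49 | 1000100110 | 1 | 1
  50 | 0001001101 | 0 | 1
  51 | 0010011011 | 0 | 0
  52 | 0100110110 | 0 | 0
  53 | 1001101100 | 1 | 0
  54 | 0011011000 | 0 | 1
  55 | 0110110001 | 0 | 0
  56 | 1101100010 | 1 | 0
  57 | 1011000100 | 1 | 0
  58 | 0110001000 | 0 | 0
  59 | 1100010000 | 1 | 1
  60 | 1000100001 | 1 | 1
  61 | 0001000011 | 0 | 1
  62 | 0010000111 | 0 | 0
  63 | 0100001110 | 0 | 0
  64 | 1000011100 | 1 | 1
  65 | 0000111001 | 0 | 0
  66 | 0001110010 | 0 | 1
  67 | 0011100101 | 0 | 1
  68 | 0111001011 | 0 | 1
  69 | 1110010111 | 1 | 1
  70 | 1100101111 | 1 | 1
  71 | 1001011111 | 1 | 0
  72 | 0010111110 | 0 | 0
  73 | 0101111100 | 0 | 1
  74 | 1011111001 | 1 | 0
  75 | 0111110010 | 0 | 1
  76 | 1111100101 | 1 | 0
  77 | 1111001010 | 1 | 0
  78 | 1110010100 | 1 | 1
  79 | 1100101001 | 1 | 1
  80 | 1001010011 | 1 | 0
  81 | 0010100110 | 0 | 0
  82 | 0101001100 | 0 | 1
  83 | 1010011001 | 1 | 1
  84 | 0100110011 | 0 | 0
  85 | 1001100110 | 1 | 0
  86 | 0011001100 | 0 | 1
  87 | 0110011001 | 0 | 0
  88 | 1100110010 | 1 | 1
  89 | 1001100101 | 1 | 0
  90 | 0011001010 | 0 | 1
  91 | 0110010101 | 0 | 0
  92 | 1100101010 | 1 | 1
  93 | 1001010101 | 1 | 0
  94 | 0010101010 | 0 | 0
  95 | 0101010100 | 0 | 1
  96 | 1010101001 | 1 | 1
  97 | 0101010011 | 0 | 1
  98 | 1010100111 | 1 | 1
  99 | 0101001111 | 0 | 1
 100 | 1010011111 | 1 | 1
 101 | 0100111111 | 0 | 0
 102 | 1001111110 | 1 | 0
 103 | 0011111100 | 0 | 1
 104 | 0111111001 | 0 | 1
 105 | 1111110011 | 1 | 0
 106 | 1111100110 | 1 | 0
 107 | 1111001100 | 1 | 0
 108 | 1110011000 | 1 | 1
 109 | 1100110001 | 1 | 1
 110 | 1001100011 | 1 | 0
 111 | 0011000110 | 0 | 1
 112 | 0110001101 | 0 | 0
 113 | 1100011010 | 1 | 1
 114 | 1000110101 | 1 | 1
 115 | 0001101011 | 0 | 1
 116 | 0011010111 | 0 | 1
 117 | 0110101111 | 0 | 0
 118 | 1101011110 | 1 | 0
 119 | 1010111100 | 1 | 1
 120 | 0101111001 | 0 | 1
 121 | 1011110011 | 1 | 0
 122 | 0111100110 | 0 | 1
 123 | 1111001101 | 1 | 0
 124 | 1110011010 | 1 | 1
 125 | 1100110101 | 1 | 1
 126 | 1001101011 | 1 | 0

1010111001110111011100110011101010111011110110010100010011011000100001110010111110010100110011001010101001111110011000110101111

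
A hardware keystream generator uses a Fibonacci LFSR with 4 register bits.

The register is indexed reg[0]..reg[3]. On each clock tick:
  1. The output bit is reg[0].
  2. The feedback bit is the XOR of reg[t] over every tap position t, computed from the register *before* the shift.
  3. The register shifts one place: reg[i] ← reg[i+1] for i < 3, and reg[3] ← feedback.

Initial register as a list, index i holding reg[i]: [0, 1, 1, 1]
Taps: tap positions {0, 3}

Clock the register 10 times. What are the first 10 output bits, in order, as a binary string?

step | reg (before) | out | fb
   0 | 0111 | 0 | 1
   1 | 1111 | 1 | 0
   2 | 1110 | 1 | 1
   3 | 1101 | 1 | 0
   4 | 1010 | 1 | 1
   5 | 0101 | 0 | 1
   6 | 1011 | 1 | 0
   7 | 0110 | 0 | 0
   8 | 1100 | 1 | 1
   9 | 1001 | 1 | 0

0111101011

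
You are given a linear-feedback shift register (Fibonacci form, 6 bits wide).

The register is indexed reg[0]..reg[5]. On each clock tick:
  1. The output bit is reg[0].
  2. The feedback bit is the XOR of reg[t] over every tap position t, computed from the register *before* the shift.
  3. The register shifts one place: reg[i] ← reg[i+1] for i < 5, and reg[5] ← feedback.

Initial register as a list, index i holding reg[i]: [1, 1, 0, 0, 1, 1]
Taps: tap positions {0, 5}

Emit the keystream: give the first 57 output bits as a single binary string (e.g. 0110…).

110011011101101001001110001011110010100011000010000011111

k : reg_k → out_k, fb_k
0: 110011 → 1, fb=0
1: 100110 → 1, fb=1
2: 001101 → 0, fb=1
3: 011011 → 0, fb=1
4: 110111 → 1, fb=0
5: 101110 → 1, fb=1
6: 011101 → 0, fb=1
7: 111011 → 1, fb=0
8: 110110 → 1, fb=1
9: 101101 → 1, fb=0
10: 011010 → 0, fb=0
11: 110100 → 1, fb=1
12: 101001 → 1, fb=0
13: 010010 → 0, fb=0
14: 100100 → 1, fb=1
15: 001001 → 0, fb=1
16: 010011 → 0, fb=1
17: 100111 → 1, fb=0
18: 001110 → 0, fb=0
19: 011100 → 0, fb=0
20: 111000 → 1, fb=1
21: 110001 → 1, fb=0
22: 100010 → 1, fb=1
23: 000101 → 0, fb=1
24: 001011 → 0, fb=1
25: 010111 → 0, fb=1
26: 101111 → 1, fb=0
27: 011110 → 0, fb=0
28: 111100 → 1, fb=1
29: 111001 → 1, fb=0
30: 110010 → 1, fb=1
31: 100101 → 1, fb=0
32: 001010 → 0, fb=0
33: 010100 → 0, fb=0
34: 101000 → 1, fb=1
35: 010001 → 0, fb=1
36: 100011 → 1, fb=0
37: 000110 → 0, fb=0
38: 001100 → 0, fb=0
39: 011000 → 0, fb=0
40: 110000 → 1, fb=1
41: 100001 → 1, fb=0
42: 000010 → 0, fb=0
43: 000100 → 0, fb=0
44: 001000 → 0, fb=0
45: 010000 → 0, fb=0
46: 100000 → 1, fb=1
47: 000001 → 0, fb=1
48: 000011 → 0, fb=1
49: 000111 → 0, fb=1
50: 001111 → 0, fb=1
51: 011111 → 0, fb=1
52: 111111 → 1, fb=0
53: 111110 → 1, fb=1
54: 111101 → 1, fb=0
55: 111010 → 1, fb=1
56: 110101 → 1, fb=0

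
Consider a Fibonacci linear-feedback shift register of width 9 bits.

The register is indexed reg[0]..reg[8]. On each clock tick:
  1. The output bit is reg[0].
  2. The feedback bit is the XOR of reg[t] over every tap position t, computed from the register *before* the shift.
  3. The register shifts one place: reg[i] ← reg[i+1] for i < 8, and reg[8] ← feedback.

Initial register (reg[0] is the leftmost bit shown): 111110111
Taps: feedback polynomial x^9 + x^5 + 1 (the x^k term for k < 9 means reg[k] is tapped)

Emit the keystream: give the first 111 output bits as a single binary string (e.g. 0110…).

111110111100000111111111000011110111000010110011011011110100001110011000010010001010111010111100100101110011100

k : reg_k → out_k, fb_k
0: 111110111 → 1, fb=1
1: 111101111 → 1, fb=0
2: 111011110 → 1, fb=0
3: 110111100 → 1, fb=0
4: 101111000 → 1, fb=0
5: 011110000 → 0, fb=0
6: 111100000 → 1, fb=1
7: 111000001 → 1, fb=1
8: 110000011 → 1, fb=1
9: 100000111 → 1, fb=1
10: 000001111 → 0, fb=1
11: 000011111 → 0, fb=1
12: 000111111 → 0, fb=1
13: 001111111 → 0, fb=1
14: 011111111 → 0, fb=1
15: 111111111 → 1, fb=0
16: 111111110 → 1, fb=0
17: 111111100 → 1, fb=0
18: 111111000 → 1, fb=0
19: 111110000 → 1, fb=1
20: 111100001 → 1, fb=1
21: 111000011 → 1, fb=1
22: 110000111 → 1, fb=1
23: 100001111 → 1, fb=0
24: 000011110 → 0, fb=1
25: 000111101 → 0, fb=1
26: 001111011 → 0, fb=1
27: 011110111 → 0, fb=0
28: 111101110 → 1, fb=0
29: 111011100 → 1, fb=0
30: 110111000 → 1, fb=0
31: 101110000 → 1, fb=1
32: 011100001 → 0, fb=0
33: 111000010 → 1, fb=1
34: 110000101 → 1, fb=1
35: 100001011 → 1, fb=0
36: 000010110 → 0, fb=0
37: 000101100 → 0, fb=1
38: 001011001 → 0, fb=1
39: 010110011 → 0, fb=0
40: 101100110 → 1, fb=1
41: 011001101 → 0, fb=1
42: 110011011 → 1, fb=0
43: 100110110 → 1, fb=1
44: 001101101 → 0, fb=1
45: 011011011 → 0, fb=1
46: 110110111 → 1, fb=1
47: 101101111 → 1, fb=0
48: 011011110 → 0, fb=1
49: 110111101 → 1, fb=0
50: 101111010 → 1, fb=0
51: 011110100 → 0, fb=0
52: 111101000 → 1, fb=0
53: 111010000 → 1, fb=1
54: 110100001 → 1, fb=1
55: 101000011 → 1, fb=1
56: 010000111 → 0, fb=0
57: 100001110 → 1, fb=0
58: 000011100 → 0, fb=1
59: 000111001 → 0, fb=1
60: 001110011 → 0, fb=0
61: 011100110 → 0, fb=0
62: 111001100 → 1, fb=0
63: 110011000 → 1, fb=0
64: 100110000 → 1, fb=1
65: 001100001 → 0, fb=0
66: 011000010 → 0, fb=0
67: 110000100 → 1, fb=1
68: 100001001 → 1, fb=0
69: 000010010 → 0, fb=0
70: 000100100 → 0, fb=0
71: 001001000 → 0, fb=1
72: 010010001 → 0, fb=0
73: 100100010 → 1, fb=1
74: 001000101 → 0, fb=0
75: 010001010 → 0, fb=1
76: 100010101 → 1, fb=1
77: 000101011 → 0, fb=1
78: 001010111 → 0, fb=0
79: 010101110 → 0, fb=1
80: 101011101 → 1, fb=0
81: 010111010 → 0, fb=1
82: 101110101 → 1, fb=1
83: 011101011 → 0, fb=1
84: 111010111 → 1, fb=1
85: 110101111 → 1, fb=0
86: 101011110 → 1, fb=0
87: 010111100 → 0, fb=1
88: 101111001 → 1, fb=0
89: 011110010 → 0, fb=0
90: 111100100 → 1, fb=1
91: 111001001 → 1, fb=0
92: 110010010 → 1, fb=1
93: 100100101 → 1, fb=1
94: 001001011 → 0, fb=1
95: 010010111 → 0, fb=0
96: 100101110 → 1, fb=0
97: 001011100 → 0, fb=1
98: 010111001 → 0, fb=1
99: 101110011 → 1, fb=1
100: 011100111 → 0, fb=0
101: 111001110 → 1, fb=0
102: 110011100 → 1, fb=0
103: 100111000 → 1, fb=0
104: 001110000 → 0, fb=0
105: 011100000 → 0, fb=0
106: 111000000 → 1, fb=1
107: 110000001 → 1, fb=1
108: 100000011 → 1, fb=1
109: 000000111 → 0, fb=0
110: 000001110 → 0, fb=1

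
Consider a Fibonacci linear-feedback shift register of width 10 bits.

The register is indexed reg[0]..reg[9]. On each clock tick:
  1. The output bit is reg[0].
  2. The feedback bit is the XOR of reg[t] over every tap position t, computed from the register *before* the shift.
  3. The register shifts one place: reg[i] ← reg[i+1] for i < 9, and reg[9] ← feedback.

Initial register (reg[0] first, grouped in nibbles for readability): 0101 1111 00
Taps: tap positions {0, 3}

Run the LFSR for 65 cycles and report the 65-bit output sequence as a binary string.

01011111001010011001100101010100111111001100011010111100110101101

k : reg_k → out_k, fb_k
0: 0101111100 → 0, fb=1
1: 1011111001 → 1, fb=0
2: 0111110010 → 0, fb=1
3: 1111100101 → 1, fb=0
4: 1111001010 → 1, fb=0
5: 1110010100 → 1, fb=1
6: 1100101001 → 1, fb=1
7: 1001010011 → 1, fb=0
8: 0010100110 → 0, fb=0
9: 0101001100 → 0, fb=1
10: 1010011001 → 1, fb=1
11: 0100110011 → 0, fb=0
12: 1001100110 → 1, fb=0
13: 0011001100 → 0, fb=1
14: 0110011001 → 0, fb=0
15: 1100110010 → 1, fb=1
16: 1001100101 → 1, fb=0
17: 0011001010 → 0, fb=1
18: 0110010101 → 0, fb=0
19: 1100101010 → 1, fb=1
20: 1001010101 → 1, fb=0
21: 0010101010 → 0, fb=0
22: 0101010100 → 0, fb=1
23: 1010101001 → 1, fb=1
24: 0101010011 → 0, fb=1
25: 1010100111 → 1, fb=1
26: 0101001111 → 0, fb=1
27: 1010011111 → 1, fb=1
28: 0100111111 → 0, fb=0
29: 1001111110 → 1, fb=0
30: 0011111100 → 0, fb=1
31: 0111111001 → 0, fb=1
32: 1111110011 → 1, fb=0
33: 1111100110 → 1, fb=0
34: 1111001100 → 1, fb=0
35: 1110011000 → 1, fb=1
36: 1100110001 → 1, fb=1
37: 1001100011 → 1, fb=0
38: 0011000110 → 0, fb=1
39: 0110001101 → 0, fb=0
40: 1100011010 → 1, fb=1
41: 1000110101 → 1, fb=1
42: 0001101011 → 0, fb=1
43: 0011010111 → 0, fb=1
44: 0110101111 → 0, fb=0
45: 1101011110 → 1, fb=0
46: 1010111100 → 1, fb=1
47: 0101111001 → 0, fb=1
48: 1011110011 → 1, fb=0
49: 0111100110 → 0, fb=1
50: 1111001101 → 1, fb=0
51: 1110011010 → 1, fb=1
52: 1100110101 → 1, fb=1
53: 1001101011 → 1, fb=0
54: 0011010110 → 0, fb=1
55: 0110101101 → 0, fb=0
56: 1101011010 → 1, fb=0
57: 1010110100 → 1, fb=1
58: 0101101001 → 0, fb=1
59: 1011010011 → 1, fb=0
60: 0110100110 → 0, fb=0
61: 1101001100 → 1, fb=0
62: 1010011000 → 1, fb=1
63: 0100110001 → 0, fb=0
64: 1001100010 → 1, fb=0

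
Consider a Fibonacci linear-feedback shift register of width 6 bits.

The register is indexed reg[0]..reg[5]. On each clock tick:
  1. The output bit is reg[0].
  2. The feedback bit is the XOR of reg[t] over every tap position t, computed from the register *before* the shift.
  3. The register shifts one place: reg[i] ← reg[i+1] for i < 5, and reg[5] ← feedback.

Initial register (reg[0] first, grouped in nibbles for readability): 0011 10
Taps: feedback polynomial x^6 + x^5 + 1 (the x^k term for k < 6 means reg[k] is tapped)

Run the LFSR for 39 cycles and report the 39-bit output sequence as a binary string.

step | reg (before) | out | fb
   0 | 001110 | 0 | 0
   1 | 011100 | 0 | 0
   2 | 111000 | 1 | 1
   3 | 110001 | 1 | 0
   4 | 100010 | 1 | 1
   5 | 000101 | 0 | 1
   6 | 001011 | 0 | 1
   7 | 010111 | 0 | 1
   8 | 101111 | 1 | 0
   9 | 011110 | 0 | 0
  10 | 111100 | 1 | 1
  11 | 111001 | 1 | 0
  12 | 110010 | 1 | 1
  13 | 100101 | 1 | 0
  14 | 001010 | 0 | 0
  15 | 010100 | 0 | 0
  16 | 101000 | 1 | 1
  17 | 010001 | 0 | 1
  18 | 100011 | 1 | 0
  19 | 000110 | 0 | 0
  20 | 001100 | 0 | 0
  21 | 011000 | 0 | 0
  22 | 110000 | 1 | 1
  23 | 100001 | 1 | 0
  24 | 000010 | 0 | 0
  25 | 000100 | 0 | 0
  26 | 001000 | 0 | 0
  27 | 010000 | 0 | 0
  28 | 100000 | 1 | 1
  29 | 000001 | 0 | 1
  30 | 000011 | 0 | 1
  31 | 000111 | 0 | 1
  32 | 001111 | 0 | 1
  33 | 011111 | 0 | 1
  34 | 111111 | 1 | 0
  35 | 111110 | 1 | 1
  36 | 111101 | 1 | 0
  37 | 111010 | 1 | 1
  38 | 110101 | 1 | 0

001110001011110010100011000010000011111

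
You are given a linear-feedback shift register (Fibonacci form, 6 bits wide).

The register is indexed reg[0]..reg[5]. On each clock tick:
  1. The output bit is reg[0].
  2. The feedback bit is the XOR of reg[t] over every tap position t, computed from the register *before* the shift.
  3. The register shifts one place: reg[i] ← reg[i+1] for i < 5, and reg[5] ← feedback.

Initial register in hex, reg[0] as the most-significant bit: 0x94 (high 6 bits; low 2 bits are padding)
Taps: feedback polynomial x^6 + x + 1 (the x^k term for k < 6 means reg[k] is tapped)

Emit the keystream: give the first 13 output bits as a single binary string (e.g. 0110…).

1001011011101

step | reg (before) | out | fb
   0 | 100101 | 1 | 1
   1 | 001011 | 0 | 0
   2 | 010110 | 0 | 1
   3 | 101101 | 1 | 1
   4 | 011011 | 0 | 1
   5 | 110111 | 1 | 0
   6 | 101110 | 1 | 1
   7 | 011101 | 0 | 1
   8 | 111011 | 1 | 0
   9 | 110110 | 1 | 0
  10 | 101100 | 1 | 1
  11 | 011001 | 0 | 1
  12 | 110011 | 1 | 0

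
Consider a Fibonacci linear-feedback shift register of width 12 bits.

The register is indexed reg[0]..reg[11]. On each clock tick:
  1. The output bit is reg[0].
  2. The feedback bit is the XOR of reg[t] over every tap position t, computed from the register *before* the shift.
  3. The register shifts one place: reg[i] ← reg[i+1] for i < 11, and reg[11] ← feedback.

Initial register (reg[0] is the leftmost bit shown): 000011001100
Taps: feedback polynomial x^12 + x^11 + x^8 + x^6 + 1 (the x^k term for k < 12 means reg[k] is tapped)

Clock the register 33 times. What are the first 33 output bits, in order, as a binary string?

000011001100101001111100111011001

step | reg (before) | out | fb
   0 | 000011001100 | 0 | 1
   1 | 000110011001 | 0 | 0
   2 | 001100110010 | 0 | 1
   3 | 011001100101 | 0 | 0
   4 | 110011001010 | 1 | 0
   5 | 100110010100 | 1 | 1
   6 | 001100101001 | 0 | 1
   7 | 011001010011 | 0 | 1
   8 | 110010100111 | 1 | 1
   9 | 100101001111 | 1 | 1
  10 | 001010011111 | 0 | 0
  11 | 010100111110 | 0 | 0
  12 | 101001111100 | 1 | 1
  13 | 010011111001 | 0 | 1
  14 | 100111110011 | 1 | 1
  15 | 001111100111 | 0 | 0
  16 | 011111001110 | 0 | 1
  17 | 111110011101 | 1 | 1
  18 | 111100111011 | 1 | 0
  19 | 111001110110 | 1 | 0
  20 | 110011101100 | 1 | 1
  21 | 100111011001 | 1 | 1
  22 | 001110110011 | 0 | 0
  23 | 011101100110 | 0 | 1
  24 | 111011001101 | 1 | 1
  25 | 110110011011 | 1 | 1
  26 | 101100110111 | 1 | 1
  27 | 011001101111 | 0 | 1
  28 | 110011011111 | 1 | 1
  29 | 100110111111 | 1 | 0
  30 | 001101111110 | 0 | 0
  31 | 011011111100 | 0 | 0
  32 | 110111111000 | 1 | 1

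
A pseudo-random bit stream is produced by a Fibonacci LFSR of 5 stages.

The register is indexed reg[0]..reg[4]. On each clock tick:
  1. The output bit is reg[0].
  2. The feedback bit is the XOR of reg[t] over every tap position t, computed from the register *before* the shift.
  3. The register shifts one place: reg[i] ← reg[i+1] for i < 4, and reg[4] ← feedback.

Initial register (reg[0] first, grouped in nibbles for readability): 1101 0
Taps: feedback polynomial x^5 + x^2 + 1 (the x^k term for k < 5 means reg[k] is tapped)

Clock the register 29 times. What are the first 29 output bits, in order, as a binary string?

11010100001001011001111100011

tick  register→output (feedback)
  0  11010→1 (1)
  1  10101→1 (0)
  2  01010→0 (0)
  3  10100→1 (0)
  4  01000→0 (0)
  5  10000→1 (1)
  6  00001→0 (0)
  7  00010→0 (0)
  8  00100→0 (1)
  9  01001→0 (0)
 10  10010→1 (1)
 11  00101→0 (1)
 12  01011→0 (0)
 13  10110→1 (0)
 14  01100→0 (1)
 15  11001→1 (1)
 16  10011→1 (1)
 17  00111→0 (1)
 18  01111→0 (1)
 19  11111→1 (0)
 20  11110→1 (0)
 21  11100→1 (0)
 22  11000→1 (1)
 23  10001→1 (1)
 24  00011→0 (0)
 25  00110→0 (1)
 26  01101→0 (1)
 27  11011→1 (1)
 28  10111→1 (0)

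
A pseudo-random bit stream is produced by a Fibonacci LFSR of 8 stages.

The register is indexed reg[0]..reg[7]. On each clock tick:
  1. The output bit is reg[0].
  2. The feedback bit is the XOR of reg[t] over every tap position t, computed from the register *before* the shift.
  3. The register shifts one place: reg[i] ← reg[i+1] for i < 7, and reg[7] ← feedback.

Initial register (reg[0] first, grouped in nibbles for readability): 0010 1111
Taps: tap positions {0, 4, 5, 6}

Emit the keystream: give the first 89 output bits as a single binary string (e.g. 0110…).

00101111110111100110111011100101010010100010010110100011001110011110001101100001000101110

tick  register→output (feedback)
  0  00101111→0 (1)
  1  01011111→0 (1)
  2  10111111→1 (0)
  3  01111110→0 (1)
  4  11111101→1 (1)
  5  11111011→1 (1)
  6  11110111→1 (1)
  7  11101111→1 (0)
  8  11011110→1 (0)
  9  10111100→1 (1)
 10  01111001→0 (1)
 11  11110011→1 (0)
 12  11100110→1 (1)
 13  11001101→1 (1)
 14  10011011→1 (1)
 15  00110111→0 (0)
 16  01101110→0 (1)
 17  11011101→1 (1)
 18  10111011→1 (1)
 19  01110111→0 (0)
 20  11101110→1 (0)
 21  11011100→1 (1)
 22  10111001→1 (0)
 23  01110010→0 (1)
 24  11100101→1 (0)
 25  11001010→1 (1)
 26  10010101→1 (0)
 27  00101010→0 (0)
 28  01010100→0 (1)
 29  10101001→1 (0)
 30  01010010→0 (1)
 31  10100101→1 (0)
 32  01001010→0 (0)
 33  10010100→1 (0)
 34  00101000→0 (1)
 35  01010001→0 (0)
 36  10100010→1 (0)
 37  01000100→0 (1)
 38  10001001→1 (0)
 39  00010010→0 (1)
 40  00100101→0 (1)
 41  01001011→0 (0)
 42  10010110→1 (1)
 43  00101101→0 (0)
 44  01011010→0 (0)
 45  10110100→1 (0)
 46  01101000→0 (1)
 47  11010001→1 (1)
 48  10100011→1 (0)
 49  01000110→0 (0)
 50  10001100→1 (1)
 51  00011001→0 (1)
 52  00110011→0 (1)
 53  01100111→0 (0)
 54  11001110→1 (0)
 55  10011100→1 (1)
 56  00111001→0 (1)
 57  01110011→0 (1)
 58  11100111→1 (1)
 59  11001111→1 (0)
 60  10011110→1 (0)
 61  00111100→0 (0)
 62  01111000→0 (1)
 63  11110001→1 (1)
 64  11100011→1 (0)
 65  11000110→1 (1)
 66  10001101→1 (1)
 67  00011011→0 (0)
 68  00110110→0 (0)
 69  01101100→0 (0)
 70  11011000→1 (0)
 71  10110000→1 (1)
 72  01100001→0 (0)
 73  11000010→1 (0)
 74  10000100→1 (0)
 75  00001000→0 (1)
 76  00010001→0 (0)
 77  00100010→0 (1)
 78  01000101→0 (1)
 79  10001011→1 (1)
 80  00010111→0 (0)
 81  00101110→0 (1)
 82  01011101→0 (0)
 83  10111010→1 (1)
 84  01110101→0 (1)
 85  11101011→1 (1)
 86  11010111→1 (1)
 87  10101111→1 (0)
 88  01011110→0 (1)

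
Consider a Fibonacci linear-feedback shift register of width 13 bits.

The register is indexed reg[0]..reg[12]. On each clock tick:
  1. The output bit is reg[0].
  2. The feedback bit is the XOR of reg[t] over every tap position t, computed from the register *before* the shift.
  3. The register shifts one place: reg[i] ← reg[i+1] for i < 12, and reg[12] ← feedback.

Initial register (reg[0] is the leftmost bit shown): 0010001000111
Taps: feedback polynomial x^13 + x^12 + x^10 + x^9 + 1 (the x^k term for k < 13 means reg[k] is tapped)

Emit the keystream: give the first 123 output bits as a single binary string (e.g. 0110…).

k : reg_k → out_k, fb_k
0: 0010001000111 → 0, fb=0
1: 0100010001110 → 0, fb=0
2: 1000100011100 → 1, fb=1
3: 0001000111001 → 0, fb=0
4: 0010001110010 → 0, fb=0
5: 0100011100100 → 0, fb=1
6: 1000111001001 → 1, fb=1
7: 0001110010011 → 0, fb=1
8: 0011100100111 → 0, fb=0
9: 0111001001110 → 0, fb=0
10: 1110010011100 → 1, fb=1
11: 1100100111001 → 1, fb=1
12: 1001001110011 → 1, fb=0
13: 0010011100110 → 0, fb=1
14: 0100111001101 → 0, fb=1
15: 1001110011011 → 1, fb=1
16: 0011100110111 → 0, fb=0
17: 0111001101110 → 0, fb=0
18: 1110011011100 → 1, fb=1
19: 1100110111001 → 1, fb=1
20: 1001101110011 → 1, fb=0
21: 0011011100110 → 0, fb=1
22: 0110111001101 → 0, fb=1
23: 1101110011011 → 1, fb=1
24: 1011100110111 → 1, fb=1
25: 0111001101111 → 0, fb=1
26: 1110011011111 → 1, fb=0
27: 1100110111110 → 1, fb=1
28: 1001101111101 → 1, fb=0
29: 0011011111010 → 0, fb=1
30: 0110111110101 → 0, fb=0
31: 1101111101010 → 1, fb=0
32: 1011111010100 → 1, fb=0
33: 0111110101000 → 0, fb=1
34: 1111101010001 → 1, fb=0
35: 1111010100010 → 1, fb=1
36: 1110101000101 → 1, fb=1
37: 1101010001011 → 1, fb=1
38: 1010100010111 → 1, fb=1
39: 0101000101111 → 0, fb=1
40: 1010001011111 → 1, fb=0
41: 0100010111110 → 0, fb=0
42: 1000101111100 → 1, fb=1
43: 0001011111001 → 0, fb=0
44: 0010111110010 → 0, fb=0
45: 0101111100100 → 0, fb=1
46: 1011111001001 → 1, fb=1
47: 0111110010011 → 0, fb=1
48: 1111100100111 → 1, fb=1
49: 1111001001111 → 1, fb=0
50: 1110010011110 → 1, fb=1
51: 1100100111101 → 1, fb=0
52: 1001001111010 → 1, fb=0
53: 0010011110100 → 0, fb=1
54: 0100111101001 → 0, fb=0
55: 1001111010010 → 1, fb=1
56: 0011110100101 → 0, fb=0
57: 0111101001010 → 0, fb=1
58: 1111010010101 → 1, fb=1
59: 1110100101011 → 1, fb=1
60: 1101001010111 → 1, fb=1
61: 1010010101111 → 1, fb=0
62: 0100101011110 → 0, fb=0
63: 1001010111100 → 1, fb=1
64: 0010101111001 → 0, fb=0
65: 0101011110010 → 0, fb=0
66: 1010111100100 → 1, fb=0
67: 0101111001000 → 0, fb=1
68: 1011110010001 → 1, fb=0
69: 0111100100010 → 0, fb=0
70: 1111001000100 → 1, fb=0
71: 1110010001000 → 1, fb=0
72: 1100100010000 → 1, fb=1
73: 1001000100001 → 1, fb=0
74: 0010001000010 → 0, fb=0
75: 0100010000100 → 0, fb=1
76: 1000100001001 → 1, fb=1
77: 0001000010011 → 0, fb=1
78: 0010000100111 → 0, fb=0
79: 0100001001110 → 0, fb=0
80: 1000010011100 → 1, fb=1
81: 0000100111001 → 0, fb=0
82: 0001001110010 → 0, fb=0
83: 0010011100100 → 0, fb=1
84: 0100111001001 → 0, fb=0
85: 1001110010010 → 1, fb=1
86: 0011100100101 → 0, fb=0
87: 0111001001010 → 0, fb=1
88: 1110010010101 → 1, fb=1
89: 1100100101011 → 1, fb=1
90: 1001001010111 → 1, fb=1
91: 0010010101111 → 0, fb=1
92: 0100101011111 → 0, fb=1
93: 1001010111111 → 1, fb=0
94: 0010101111110 → 0, fb=0
95: 0101011111100 → 0, fb=0
96: 1010111111000 → 1, fb=0
97: 0101111110000 → 0, fb=0
98: 1011111100000 → 1, fb=1
99: 0111111000001 → 0, fb=1
100: 1111110000011 → 1, fb=0
101: 1111100000110 → 1, fb=0
102: 1111000001100 → 1, fb=1
103: 1110000011001 → 1, fb=1
104: 1100000110011 → 1, fb=0
105: 1000001100110 → 1, fb=0
106: 0000011001100 → 0, fb=0
107: 0000110011000 → 0, fb=1
108: 0001100110001 → 0, fb=1
109: 0011001100011 → 0, fb=1
110: 0110011000111 → 0, fb=0
111: 1100110001110 → 1, fb=1
112: 1001100011101 → 1, fb=0
113: 0011000111010 → 0, fb=1
114: 0110001110101 → 0, fb=0
115: 1100011101010 → 1, fb=0
116: 1000111010100 → 1, fb=0
117: 0001110101000 → 0, fb=1
118: 0011101010001 → 0, fb=1
119: 0111010100011 → 0, fb=1
120: 1110101000111 → 1, fb=1
121: 1101010001111 → 1, fb=0
122: 1010100011110 → 1, fb=1

001000100011100100111001101110011011111010100010111110010011110100101011110010001000010011100100101011111100000110011000111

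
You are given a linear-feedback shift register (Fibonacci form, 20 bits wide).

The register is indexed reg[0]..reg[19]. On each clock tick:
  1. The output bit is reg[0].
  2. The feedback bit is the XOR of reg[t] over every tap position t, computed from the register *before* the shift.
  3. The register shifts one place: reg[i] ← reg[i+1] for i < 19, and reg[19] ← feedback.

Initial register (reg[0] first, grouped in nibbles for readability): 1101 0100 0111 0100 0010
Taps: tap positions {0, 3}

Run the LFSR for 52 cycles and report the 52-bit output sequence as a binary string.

1101010001110100001001110111110101010001110010010111

step | reg (before) | out | fb
   0 | 11010100011101000010 | 1 | 0
   1 | 10101000111010000100 | 1 | 1
   2 | 01010001110100001001 | 0 | 1
   3 | 10100011101000010011 | 1 | 1
   4 | 01000111010000100111 | 0 | 0
   5 | 10001110100001001110 | 1 | 1
   6 | 00011101000010011101 | 0 | 1
   7 | 00111010000100111011 | 0 | 1
   8 | 01110100001001110111 | 0 | 1
   9 | 11101000010011101111 | 1 | 1
  10 | 11010000100111011111 | 1 | 0
  11 | 10100001001110111110 | 1 | 1
  12 | 01000010011101111101 | 0 | 0
  13 | 10000100111011111010 | 1 | 1
  14 | 00001001110111110101 | 0 | 0
  15 | 00010011101111101010 | 0 | 1
  16 | 00100111011111010101 | 0 | 0
  17 | 01001110111110101010 | 0 | 0
  18 | 10011101111101010100 | 1 | 0
  19 | 00111011111010101000 | 0 | 1
  20 | 01110111110101010001 | 0 | 1
  21 | 11101111101010100011 | 1 | 1
  22 | 11011111010101000111 | 1 | 0
  23 | 10111110101010001110 | 1 | 0
  24 | 01111101010100011100 | 0 | 1
  25 | 11111010101000111001 | 1 | 0
  26 | 11110101010001110010 | 1 | 0
  27 | 11101010100011100100 | 1 | 1
  28 | 11010101000111001001 | 1 | 0
  29 | 10101010001110010010 | 1 | 1
  30 | 01010100011100100101 | 0 | 1
  31 | 10101000111001001011 | 1 | 1
  32 | 01010001110010010111 | 0 | 1
  33 | 10100011100100101111 | 1 | 1
  34 | 01000111001001011111 | 0 | 0
  35 | 10001110010010111110 | 1 | 1
  36 | 00011100100101111101 | 0 | 1
  37 | 00111001001011111011 | 0 | 1
  38 | 01110010010111110111 | 0 | 1
  39 | 11100100101111101111 | 1 | 1
  40 | 11001001011111011111 | 1 | 1
  41 | 10010010111110111111 | 1 | 0
  42 | 00100101111101111110 | 0 | 0
  43 | 01001011111011111100 | 0 | 0
  44 | 10010111110111111000 | 1 | 0
  45 | 00101111101111110000 | 0 | 0
  46 | 01011111011111100000 | 0 | 1
  47 | 10111110111111000001 | 1 | 0
  48 | 01111101111110000010 | 0 | 1
  49 | 11111011111100000101 | 1 | 0
  50 | 11110111111000001010 | 1 | 0
  51 | 11101111110000010100 | 1 | 1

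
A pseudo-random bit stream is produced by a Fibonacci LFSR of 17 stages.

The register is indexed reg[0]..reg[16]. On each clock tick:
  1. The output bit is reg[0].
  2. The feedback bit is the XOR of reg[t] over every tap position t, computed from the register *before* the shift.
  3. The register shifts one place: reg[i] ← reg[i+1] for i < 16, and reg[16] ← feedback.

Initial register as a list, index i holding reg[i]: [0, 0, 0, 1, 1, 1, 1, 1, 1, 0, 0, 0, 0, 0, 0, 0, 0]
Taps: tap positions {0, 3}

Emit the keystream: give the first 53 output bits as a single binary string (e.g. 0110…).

step | reg (before) | out | fb
   0 | 00011111100000000 | 0 | 1
   1 | 00111111000000001 | 0 | 1
   2 | 01111110000000011 | 0 | 1
   3 | 11111100000000111 | 1 | 0
   4 | 11111000000001110 | 1 | 0
   5 | 11110000000011100 | 1 | 0
   6 | 11100000000111000 | 1 | 1
   7 | 11000000001110001 | 1 | 1
   8 | 10000000011100011 | 1 | 1
   9 | 00000000111000111 | 0 | 0
  10 | 00000001110001110 | 0 | 0
  11 | 00000011100011100 | 0 | 0
  12 | 00000111000111000 | 0 | 0
  13 | 00001110001110000 | 0 | 0
  14 | 00011100011100000 | 0 | 1
  15 | 00111000111000001 | 0 | 1
  16 | 01110001110000011 | 0 | 1
  17 | 11100011100000111 | 1 | 1
  18 | 11000111000001111 | 1 | 1
  19 | 10001110000011111 | 1 | 1
  20 | 00011100000111111 | 0 | 1
  21 | 00111000001111111 | 0 | 1
  22 | 01110000011111111 | 0 | 1
  23 | 11100000111111111 | 1 | 1
  24 | 11000001111111111 | 1 | 1
  25 | 10000011111111111 | 1 | 1
  26 | 00000111111111111 | 0 | 0
  27 | 00001111111111110 | 0 | 0
  28 | 00011111111111100 | 0 | 1
  29 | 00111111111111001 | 0 | 1
  30 | 01111111111110011 | 0 | 1
  31 | 11111111111100111 | 1 | 0
  32 | 11111111111001110 | 1 | 0
  33 | 11111111110011100 | 1 | 0
  34 | 11111111100111000 | 1 | 0
  35 | 11111111001110000 | 1 | 0
  36 | 11111110011100000 | 1 | 0
  37 | 11111100111000000 | 1 | 0
  38 | 11111001110000000 | 1 | 0
  39 | 11110011100000000 | 1 | 0
  40 | 11100111000000000 | 1 | 1
  41 | 11001110000000001 | 1 | 1
  42 | 10011100000000011 | 1 | 0
  43 | 00111000000000110 | 0 | 1
  44 | 01110000000001101 | 0 | 1
  45 | 11100000000011011 | 1 | 1
  46 | 11000000000110111 | 1 | 1
  47 | 10000000001101111 | 1 | 1
  48 | 00000000011011111 | 0 | 0
  49 | 00000000110111110 | 0 | 0
  50 | 00000001101111100 | 0 | 0
  51 | 00000011011111000 | 0 | 0
  52 | 00000110111110000 | 0 | 0

00011111100000000111000111000001111111111110011100000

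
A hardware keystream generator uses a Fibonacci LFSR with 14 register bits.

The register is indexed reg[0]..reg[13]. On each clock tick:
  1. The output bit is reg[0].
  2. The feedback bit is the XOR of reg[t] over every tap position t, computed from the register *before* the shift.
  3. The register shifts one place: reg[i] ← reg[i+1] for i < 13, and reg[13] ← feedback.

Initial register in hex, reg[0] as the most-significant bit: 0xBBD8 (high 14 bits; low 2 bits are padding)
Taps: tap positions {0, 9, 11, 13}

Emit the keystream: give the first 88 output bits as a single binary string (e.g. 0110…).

k : reg_k → out_k, fb_k
0: 10111011110110 → 1, fb=1
1: 01110111101101 → 0, fb=0
2: 11101111011010 → 1, fb=0
3: 11011110110100 → 1, fb=1
4: 10111101101001 → 1, fb=0
5: 01111011010010 → 0, fb=1
6: 11110110100101 → 1, fb=1
7: 11101101001011 → 1, fb=0
8: 11011010010110 → 1, fb=1
9: 10110100101101 → 1, fb=1
10: 01101001011011 → 0, fb=0
11: 11010010110110 → 1, fb=1
12: 10100101101101 → 1, fb=1
13: 01001011011011 → 0, fb=0
14: 10010110110110 → 1, fb=1
15: 00101101101101 → 0, fb=0
16: 01011011011010 → 0, fb=1
17: 10110110110101 → 1, fb=0
18: 01101101101010 → 0, fb=0
19: 11011011010100 → 1, fb=1
20: 10110110101001 → 1, fb=0
21: 01101101010010 → 0, fb=1
22: 11011010100101 → 1, fb=1
23: 10110101001011 → 1, fb=0
24: 01101010010110 → 0, fb=0
25: 11010100101100 → 1, fb=0
26: 10101001011000 → 1, fb=0
27: 01010010110000 → 0, fb=1
28: 10100101100001 → 1, fb=0
29: 01001011000010 → 0, fb=0
30: 10010110000100 → 1, fb=0
31: 00101100001000 → 0, fb=0
32: 01011000010000 → 0, fb=1
33: 10110000100001 → 1, fb=0
34: 01100001000010 → 0, fb=0
35: 11000010000100 → 1, fb=0
36: 10000100001000 → 1, fb=1
37: 00001000010001 → 0, fb=0
38: 00010000100010 → 0, fb=0
39: 00100001000100 → 0, fb=1
40: 01000010001001 → 0, fb=1
41: 10000100010011 → 1, fb=1
42: 00001000100111 → 0, fb=0
43: 00010001001110 → 0, fb=1
44: 00100010011101 → 0, fb=1
45: 01000100111011 → 0, fb=0
46: 10001001110110 → 1, fb=1
47: 00010011101101 → 0, fb=0
48: 00100111011010 → 0, fb=1
49: 01001110110101 → 0, fb=1
50: 10011101101011 → 1, fb=0
51: 00111011010110 → 0, fb=0
52: 01110110101100 → 0, fb=1
53: 11101101011001 → 1, fb=1
54: 11011010110011 → 1, fb=1
55: 10110101100111 → 1, fb=1
56: 01101011001111 → 0, fb=0
57: 11010110011110 → 1, fb=1
58: 10101100111101 → 1, fb=0
59: 01011001111010 → 0, fb=1
60: 10110011110101 → 1, fb=0
61: 01100111101010 → 0, fb=0
62: 11001111010100 → 1, fb=1
63: 10011110101001 → 1, fb=0
64: 00111101010010 → 0, fb=1
65: 01111010100101 → 0, fb=0
66: 11110101001010 → 1, fb=1
67: 11101010010101 → 1, fb=0
68: 11010100101010 → 1, fb=1
69: 10101001010101 → 1, fb=0
70: 01010010101010 → 0, fb=0
71: 10100101010100 → 1, fb=1
72: 01001010101001 → 0, fb=1
73: 10010101010011 → 1, fb=1
74: 00101010100111 → 0, fb=0
75: 01010101001110 → 0, fb=1
76: 10101010011101 → 1, fb=0
77: 01010100111010 → 0, fb=1
78: 10101001110101 → 1, fb=0
79: 01010011101010 → 0, fb=0
80: 10100111010100 → 1, fb=1
81: 01001110101001 → 0, fb=1
82: 10011101010011 → 1, fb=1
83: 00111010100111 → 0, fb=0
84: 01110101001110 → 0, fb=1
85: 11101010011101 → 1, fb=0
86: 11010100111010 → 1, fb=0
87: 10101001110100 → 1, fb=1

1011101111011010010110110110101001011000010000100010011101101011001111010100101010100111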